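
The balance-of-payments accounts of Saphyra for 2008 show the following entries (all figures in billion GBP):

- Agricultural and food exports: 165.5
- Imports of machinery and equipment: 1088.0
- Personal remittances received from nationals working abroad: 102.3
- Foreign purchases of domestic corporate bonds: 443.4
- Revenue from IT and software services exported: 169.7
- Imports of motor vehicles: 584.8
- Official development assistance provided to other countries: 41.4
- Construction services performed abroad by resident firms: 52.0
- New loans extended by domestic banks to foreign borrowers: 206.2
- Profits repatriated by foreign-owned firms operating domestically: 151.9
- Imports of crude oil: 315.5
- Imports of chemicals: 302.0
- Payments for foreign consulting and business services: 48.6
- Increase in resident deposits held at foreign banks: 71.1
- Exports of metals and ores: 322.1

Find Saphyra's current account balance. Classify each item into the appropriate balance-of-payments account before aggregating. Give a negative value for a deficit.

-1720.6

Goods: -302.0 + 322.1 + 165.5 - 1088.0 - 315.5 - 584.8 = -1802.7
Services: 169.7 + 52.0 - 48.6 = 173.1
Primary income: -151.9
Secondary income: -41.4 + 102.3 = 60.9
Current account = (-1802.7) + 173.1 + (-151.9) + 60.9 = -1720.6
(Excluded from the current account — financial account: foreign purchases of domestic corporate bonds 443.4, new loans extended by domestic banks to foreign borrowers 206.2, increase in resident deposits held at foreign banks 71.1.)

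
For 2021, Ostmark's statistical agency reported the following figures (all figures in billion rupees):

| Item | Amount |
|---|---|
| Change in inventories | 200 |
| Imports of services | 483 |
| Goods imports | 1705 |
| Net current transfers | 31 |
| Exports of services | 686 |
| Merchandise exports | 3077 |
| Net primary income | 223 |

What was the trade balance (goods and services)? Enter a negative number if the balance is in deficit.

1575

Goods balance = 3077 - 1705 = 1372
Services balance = 686 - 483 = 203
Trade balance (goods + services) = 1372 + 203 = 1575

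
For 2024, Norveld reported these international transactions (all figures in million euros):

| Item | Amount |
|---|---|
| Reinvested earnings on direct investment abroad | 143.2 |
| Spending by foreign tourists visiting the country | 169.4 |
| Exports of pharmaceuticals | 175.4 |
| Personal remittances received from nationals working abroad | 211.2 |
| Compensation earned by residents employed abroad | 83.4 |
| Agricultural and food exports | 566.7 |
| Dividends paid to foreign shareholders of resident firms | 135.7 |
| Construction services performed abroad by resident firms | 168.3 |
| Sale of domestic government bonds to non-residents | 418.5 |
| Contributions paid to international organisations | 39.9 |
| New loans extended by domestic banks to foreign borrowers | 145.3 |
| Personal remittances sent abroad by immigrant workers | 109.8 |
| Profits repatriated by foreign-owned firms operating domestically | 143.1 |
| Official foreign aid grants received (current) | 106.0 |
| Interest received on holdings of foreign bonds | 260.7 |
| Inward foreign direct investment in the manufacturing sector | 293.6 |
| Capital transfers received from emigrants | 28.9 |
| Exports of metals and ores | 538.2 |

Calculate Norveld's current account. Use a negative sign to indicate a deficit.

1994.0

Goods: 566.7 + 538.2 + 175.4 = 1280.3
Services: 169.4 + 168.3 = 337.7
Primary income: 83.4 + 143.2 + 260.7 - 143.1 - 135.7 = 208.5
Secondary income: -109.8 + 211.2 - 39.9 + 106.0 = 167.5
Current account = 1280.3 + 337.7 + 208.5 + 167.5 = 1994.0
(Excluded from the current account — financial account: sale of domestic government bonds to non-residents 418.5, new loans extended by domestic banks to foreign borrowers 145.3, inward foreign direct investment in the manufacturing sector 293.6; capital account: capital transfers received from emigrants 28.9.)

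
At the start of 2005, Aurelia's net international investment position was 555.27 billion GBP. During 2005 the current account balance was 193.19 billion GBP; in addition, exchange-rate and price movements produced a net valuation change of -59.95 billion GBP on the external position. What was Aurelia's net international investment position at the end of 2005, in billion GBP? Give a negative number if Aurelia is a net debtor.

688.51

Change in NIIP = current account + net valuation change = 193.19 + (-59.95) = 133.24
End-of-year NIIP = 555.27 + 133.24 = 688.51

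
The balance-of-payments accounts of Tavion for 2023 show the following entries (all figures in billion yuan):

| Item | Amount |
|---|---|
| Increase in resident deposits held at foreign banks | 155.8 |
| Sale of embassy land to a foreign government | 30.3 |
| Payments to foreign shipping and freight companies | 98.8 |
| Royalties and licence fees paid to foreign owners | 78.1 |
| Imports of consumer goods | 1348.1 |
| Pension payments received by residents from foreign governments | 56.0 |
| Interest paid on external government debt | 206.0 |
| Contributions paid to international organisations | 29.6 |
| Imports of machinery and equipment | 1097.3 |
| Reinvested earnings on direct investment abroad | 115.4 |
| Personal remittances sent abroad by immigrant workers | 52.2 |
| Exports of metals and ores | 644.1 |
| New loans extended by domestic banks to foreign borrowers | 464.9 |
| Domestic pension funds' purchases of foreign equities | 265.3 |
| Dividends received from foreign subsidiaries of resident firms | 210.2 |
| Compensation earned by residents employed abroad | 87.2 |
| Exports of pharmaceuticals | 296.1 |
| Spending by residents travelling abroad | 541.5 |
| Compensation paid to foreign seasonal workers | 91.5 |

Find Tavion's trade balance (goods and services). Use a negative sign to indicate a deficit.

-2223.6

Goods: 644.1 - 1097.3 + 296.1 - 1348.1 = -1505.2
Services: -78.1 - 98.8 - 541.5 = -718.4
Trade balance = -1505.2 + (-718.4) = -2223.6
(Excluded from the trade balance — financial account: increase in resident deposits held at foreign banks 155.8, new loans extended by domestic banks to foreign borrowers 464.9, domestic pension funds' purchases of foreign equities 265.3; capital account: sale of embassy land to a foreign government 30.3; secondary income: pension payments received by residents from foreign governments 56.0, contributions paid to international organisations 29.6, personal remittances sent abroad by immigrant workers 52.2; primary income: interest paid on external government debt 206.0, reinvested earnings on direct investment abroad 115.4, dividends received from foreign subsidiaries of resident firms 210.2, compensation earned by residents employed abroad 87.2, compensation paid to foreign seasonal workers 91.5.)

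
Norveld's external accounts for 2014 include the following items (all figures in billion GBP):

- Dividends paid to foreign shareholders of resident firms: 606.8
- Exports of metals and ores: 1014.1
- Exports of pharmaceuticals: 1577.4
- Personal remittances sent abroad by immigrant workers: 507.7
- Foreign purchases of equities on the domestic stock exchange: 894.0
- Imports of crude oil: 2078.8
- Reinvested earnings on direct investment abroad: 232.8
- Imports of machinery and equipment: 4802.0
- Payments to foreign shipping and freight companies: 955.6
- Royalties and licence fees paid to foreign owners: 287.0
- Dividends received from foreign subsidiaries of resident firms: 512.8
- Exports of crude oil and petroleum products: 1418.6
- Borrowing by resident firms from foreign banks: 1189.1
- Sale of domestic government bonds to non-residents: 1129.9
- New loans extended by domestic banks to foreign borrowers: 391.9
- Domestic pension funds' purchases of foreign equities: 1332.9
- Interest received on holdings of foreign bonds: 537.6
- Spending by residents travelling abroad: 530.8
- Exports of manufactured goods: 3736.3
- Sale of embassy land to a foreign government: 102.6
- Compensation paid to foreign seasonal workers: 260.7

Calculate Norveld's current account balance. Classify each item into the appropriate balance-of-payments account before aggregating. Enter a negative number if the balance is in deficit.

Goods: 1577.4 - 4802.0 - 2078.8 + 1418.6 + 1014.1 + 3736.3 = 865.6
Services: -955.6 - 287.0 - 530.8 = -1773.4
Primary income: 512.8 + 232.8 + 537.6 - 606.8 - 260.7 = 415.7
Secondary income: -507.7
Current account = 865.6 + (-1773.4) + 415.7 + (-507.7) = -999.8
(Excluded from the current account — financial account: foreign purchases of equities on the domestic stock exchange 894.0, borrowing by resident firms from foreign banks 1189.1, sale of domestic government bonds to non-residents 1129.9, new loans extended by domestic banks to foreign borrowers 391.9, domestic pension funds' purchases of foreign equities 1332.9; capital account: sale of embassy land to a foreign government 102.6.)

-999.8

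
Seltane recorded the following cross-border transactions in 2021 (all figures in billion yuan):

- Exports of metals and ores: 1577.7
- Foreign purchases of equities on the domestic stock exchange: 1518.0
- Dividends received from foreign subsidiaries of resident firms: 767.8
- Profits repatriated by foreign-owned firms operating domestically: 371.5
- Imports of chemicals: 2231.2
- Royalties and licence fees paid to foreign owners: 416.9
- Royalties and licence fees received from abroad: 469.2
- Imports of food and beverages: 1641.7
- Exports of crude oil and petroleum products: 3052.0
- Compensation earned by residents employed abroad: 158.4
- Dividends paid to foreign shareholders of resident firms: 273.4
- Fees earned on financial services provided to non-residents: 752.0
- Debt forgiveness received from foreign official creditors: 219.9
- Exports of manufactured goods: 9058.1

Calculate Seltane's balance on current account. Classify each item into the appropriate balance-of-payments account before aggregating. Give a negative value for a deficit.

Goods: -1641.7 + 9058.1 - 2231.2 + 3052.0 + 1577.7 = 9814.9
Services: 469.2 - 416.9 + 752.0 = 804.3
Primary income: -273.4 + 158.4 + 767.8 - 371.5 = 281.3
Current account = 9814.9 + 804.3 + 281.3 = 10900.5
(Excluded from the current account — financial account: foreign purchases of equities on the domestic stock exchange 1518.0; capital account: debt forgiveness received from foreign official creditors 219.9.)

10900.5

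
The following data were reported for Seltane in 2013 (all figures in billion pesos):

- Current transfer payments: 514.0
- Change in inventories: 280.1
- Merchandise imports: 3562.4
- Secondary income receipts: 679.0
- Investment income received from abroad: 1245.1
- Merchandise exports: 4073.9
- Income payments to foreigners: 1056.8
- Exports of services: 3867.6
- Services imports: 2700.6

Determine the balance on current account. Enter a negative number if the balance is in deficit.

Goods balance = 4073.9 - 3562.4 = 511.5
Services balance = 3867.6 - 2700.6 = 1167.0
Trade balance (goods + services) = 511.5 + 1167.0 = 1678.5
Net primary income = 1245.1 - 1056.8 = 188.3
Net secondary income = 679.0 - 514.0 = 165.0
Current account = 1678.5 + 188.3 + 165.0 = 2031.8

2031.8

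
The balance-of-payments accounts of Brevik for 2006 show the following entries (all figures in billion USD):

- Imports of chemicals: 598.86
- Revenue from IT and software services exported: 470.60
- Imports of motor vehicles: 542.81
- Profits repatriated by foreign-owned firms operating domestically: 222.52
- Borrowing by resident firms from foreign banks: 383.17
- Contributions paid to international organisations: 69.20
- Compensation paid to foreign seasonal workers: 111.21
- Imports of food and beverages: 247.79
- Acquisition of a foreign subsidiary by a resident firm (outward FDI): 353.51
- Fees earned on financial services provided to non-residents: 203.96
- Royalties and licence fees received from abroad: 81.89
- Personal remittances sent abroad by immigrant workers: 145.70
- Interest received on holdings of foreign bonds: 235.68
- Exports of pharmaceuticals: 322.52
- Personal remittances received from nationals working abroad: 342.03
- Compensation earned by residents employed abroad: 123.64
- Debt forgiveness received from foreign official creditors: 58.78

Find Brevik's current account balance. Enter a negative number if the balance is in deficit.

-157.77

Goods: -542.81 - 598.86 + 322.52 - 247.79 = -1066.94
Services: 81.89 + 470.60 + 203.96 = 756.45
Primary income: -111.21 + 235.68 - 222.52 + 123.64 = 25.59
Secondary income: -69.20 - 145.70 + 342.03 = 127.13
Current account = (-1066.94) + 756.45 + 25.59 + 127.13 = -157.77
(Excluded from the current account — financial account: borrowing by resident firms from foreign banks 383.17, acquisition of a foreign subsidiary by a resident firm (outward FDI) 353.51; capital account: debt forgiveness received from foreign official creditors 58.78.)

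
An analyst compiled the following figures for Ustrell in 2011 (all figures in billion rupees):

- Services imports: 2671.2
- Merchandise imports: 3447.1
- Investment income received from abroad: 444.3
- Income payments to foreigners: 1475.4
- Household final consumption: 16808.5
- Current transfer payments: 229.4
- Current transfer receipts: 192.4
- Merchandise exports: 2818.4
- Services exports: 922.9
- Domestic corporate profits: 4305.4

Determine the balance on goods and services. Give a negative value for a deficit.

Goods balance = 2818.4 - 3447.1 = -628.7
Services balance = 922.9 - 2671.2 = -1748.3
Trade balance (goods + services) = -628.7 + (-1748.3) = -2377.0

-2377.0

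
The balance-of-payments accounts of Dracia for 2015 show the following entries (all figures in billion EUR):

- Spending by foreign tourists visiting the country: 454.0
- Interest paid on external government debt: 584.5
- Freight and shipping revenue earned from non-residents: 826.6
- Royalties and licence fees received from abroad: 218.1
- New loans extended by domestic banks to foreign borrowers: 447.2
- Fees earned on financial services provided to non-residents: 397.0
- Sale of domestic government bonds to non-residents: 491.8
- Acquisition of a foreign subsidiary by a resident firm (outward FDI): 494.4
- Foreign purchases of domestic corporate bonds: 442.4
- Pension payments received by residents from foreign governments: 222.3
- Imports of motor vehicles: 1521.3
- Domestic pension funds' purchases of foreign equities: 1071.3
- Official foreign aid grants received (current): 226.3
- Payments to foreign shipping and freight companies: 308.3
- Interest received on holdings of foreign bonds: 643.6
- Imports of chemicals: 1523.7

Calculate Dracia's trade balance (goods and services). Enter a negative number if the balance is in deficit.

Goods: -1523.7 - 1521.3 = -3045.0
Services: 826.6 + 218.1 + 397.0 - 308.3 + 454.0 = 1587.4
Trade balance = -3045.0 + 1587.4 = -1457.6
(Excluded from the trade balance — primary income: interest paid on external government debt 584.5, interest received on holdings of foreign bonds 643.6; financial account: new loans extended by domestic banks to foreign borrowers 447.2, sale of domestic government bonds to non-residents 491.8, acquisition of a foreign subsidiary by a resident firm (outward FDI) 494.4, foreign purchases of domestic corporate bonds 442.4, domestic pension funds' purchases of foreign equities 1071.3; secondary income: pension payments received by residents from foreign governments 222.3, official foreign aid grants received (current) 226.3.)

-1457.6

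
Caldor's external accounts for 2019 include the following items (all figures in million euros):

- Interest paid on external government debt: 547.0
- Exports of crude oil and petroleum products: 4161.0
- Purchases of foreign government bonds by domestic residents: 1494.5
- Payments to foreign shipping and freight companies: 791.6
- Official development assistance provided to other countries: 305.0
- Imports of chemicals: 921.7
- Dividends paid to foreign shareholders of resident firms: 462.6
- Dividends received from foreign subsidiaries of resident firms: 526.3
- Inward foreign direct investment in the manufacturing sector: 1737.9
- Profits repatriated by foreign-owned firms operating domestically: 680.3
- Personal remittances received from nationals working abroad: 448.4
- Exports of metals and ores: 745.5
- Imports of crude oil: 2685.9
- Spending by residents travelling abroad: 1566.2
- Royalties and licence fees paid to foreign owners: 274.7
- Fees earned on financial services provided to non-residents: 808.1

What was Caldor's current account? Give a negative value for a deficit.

Goods: -921.7 + 4161.0 - 2685.9 + 745.5 = 1298.9
Services: -791.6 + 808.1 - 1566.2 - 274.7 = -1824.4
Primary income: -547.0 - 680.3 + 526.3 - 462.6 = -1163.6
Secondary income: -305.0 + 448.4 = 143.4
Current account = 1298.9 + (-1824.4) + (-1163.6) + 143.4 = -1545.7
(Excluded from the current account — financial account: purchases of foreign government bonds by domestic residents 1494.5, inward foreign direct investment in the manufacturing sector 1737.9.)

-1545.7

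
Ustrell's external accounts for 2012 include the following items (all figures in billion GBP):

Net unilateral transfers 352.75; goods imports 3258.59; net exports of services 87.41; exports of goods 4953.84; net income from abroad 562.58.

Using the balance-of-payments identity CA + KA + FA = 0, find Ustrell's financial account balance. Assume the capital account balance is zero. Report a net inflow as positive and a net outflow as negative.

-2697.99

Goods balance = 4953.84 - 3258.59 = 1695.25
Services balance = 87.41
Trade balance (goods + services) = 1695.25 + 87.41 = 1782.66
Net primary income = 562.58
Net secondary income = 352.75
Current account = 1782.66 + 562.58 + 352.75 = 2697.99
Financial account = -(2697.99) = -2697.99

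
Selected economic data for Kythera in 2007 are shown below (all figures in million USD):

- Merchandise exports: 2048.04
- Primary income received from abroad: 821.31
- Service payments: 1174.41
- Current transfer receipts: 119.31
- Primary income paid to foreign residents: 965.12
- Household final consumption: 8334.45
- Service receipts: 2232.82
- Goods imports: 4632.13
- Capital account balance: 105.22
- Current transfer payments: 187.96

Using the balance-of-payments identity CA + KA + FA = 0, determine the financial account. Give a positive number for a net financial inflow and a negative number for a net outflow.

Goods balance = 2048.04 - 4632.13 = -2584.09
Services balance = 2232.82 - 1174.41 = 1058.41
Trade balance (goods + services) = -2584.09 + 1058.41 = -1525.68
Net primary income = 821.31 - 965.12 = -143.81
Net secondary income = 119.31 - 187.96 = -68.65
Current account = -1525.68 + (-143.81) + (-68.65) = -1738.14
Financial account = -(-1738.14 + 105.22) = 1632.92

1632.92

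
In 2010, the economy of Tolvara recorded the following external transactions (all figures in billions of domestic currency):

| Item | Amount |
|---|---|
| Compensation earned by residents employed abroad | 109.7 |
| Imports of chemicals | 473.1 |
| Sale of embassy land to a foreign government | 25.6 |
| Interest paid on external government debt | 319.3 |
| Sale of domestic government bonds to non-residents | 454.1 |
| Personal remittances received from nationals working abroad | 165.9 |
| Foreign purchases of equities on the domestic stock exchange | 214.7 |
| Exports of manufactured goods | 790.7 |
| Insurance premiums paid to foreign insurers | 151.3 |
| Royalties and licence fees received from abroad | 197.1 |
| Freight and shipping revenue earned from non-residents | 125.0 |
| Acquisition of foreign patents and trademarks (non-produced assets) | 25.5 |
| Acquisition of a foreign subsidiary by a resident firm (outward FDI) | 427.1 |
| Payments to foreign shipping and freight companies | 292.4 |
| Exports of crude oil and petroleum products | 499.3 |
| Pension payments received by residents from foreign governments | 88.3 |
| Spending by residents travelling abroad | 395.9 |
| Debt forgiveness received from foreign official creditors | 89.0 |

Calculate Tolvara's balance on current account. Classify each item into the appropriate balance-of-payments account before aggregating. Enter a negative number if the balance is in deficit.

344.0

Goods: 790.7 + 499.3 - 473.1 = 816.9
Services: -292.4 - 151.3 + 125.0 + 197.1 - 395.9 = -517.5
Primary income: -319.3 + 109.7 = -209.6
Secondary income: 88.3 + 165.9 = 254.2
Current account = 816.9 + (-517.5) + (-209.6) + 254.2 = 344.0
(Excluded from the current account — capital account: sale of embassy land to a foreign government 25.6, acquisition of foreign patents and trademarks (non-produced assets) 25.5, debt forgiveness received from foreign official creditors 89.0; financial account: sale of domestic government bonds to non-residents 454.1, foreign purchases of equities on the domestic stock exchange 214.7, acquisition of a foreign subsidiary by a resident firm (outward FDI) 427.1.)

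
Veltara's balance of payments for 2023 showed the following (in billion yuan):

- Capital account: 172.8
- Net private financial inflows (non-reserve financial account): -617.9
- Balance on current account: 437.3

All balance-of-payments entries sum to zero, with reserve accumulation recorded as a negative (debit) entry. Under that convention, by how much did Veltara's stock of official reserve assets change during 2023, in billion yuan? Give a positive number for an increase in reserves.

Official reserve transactions balance = -(437.3 + 172.8 + (-617.9)) = 7.8
An accumulation of reserves is recorded as a debit (negative entry), so the change in the stock of reserves is the negative of that balance.
Change in official reserves = -(7.8) = -7.8

-7.8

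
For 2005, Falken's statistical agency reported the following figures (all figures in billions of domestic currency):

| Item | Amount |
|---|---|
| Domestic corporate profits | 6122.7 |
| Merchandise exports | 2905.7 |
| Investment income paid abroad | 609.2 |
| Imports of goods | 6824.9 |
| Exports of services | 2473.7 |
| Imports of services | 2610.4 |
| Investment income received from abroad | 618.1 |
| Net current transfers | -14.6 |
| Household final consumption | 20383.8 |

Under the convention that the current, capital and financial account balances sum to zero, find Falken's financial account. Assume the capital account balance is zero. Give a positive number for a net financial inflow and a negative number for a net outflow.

4061.6

Goods balance = 2905.7 - 6824.9 = -3919.2
Services balance = 2473.7 - 2610.4 = -136.7
Trade balance (goods + services) = -3919.2 + (-136.7) = -4055.9
Net primary income = 618.1 - 609.2 = 8.9
Net secondary income = -14.6
Current account = -4055.9 + 8.9 + (-14.6) = -4061.6
Financial account = -(-4061.6) = 4061.6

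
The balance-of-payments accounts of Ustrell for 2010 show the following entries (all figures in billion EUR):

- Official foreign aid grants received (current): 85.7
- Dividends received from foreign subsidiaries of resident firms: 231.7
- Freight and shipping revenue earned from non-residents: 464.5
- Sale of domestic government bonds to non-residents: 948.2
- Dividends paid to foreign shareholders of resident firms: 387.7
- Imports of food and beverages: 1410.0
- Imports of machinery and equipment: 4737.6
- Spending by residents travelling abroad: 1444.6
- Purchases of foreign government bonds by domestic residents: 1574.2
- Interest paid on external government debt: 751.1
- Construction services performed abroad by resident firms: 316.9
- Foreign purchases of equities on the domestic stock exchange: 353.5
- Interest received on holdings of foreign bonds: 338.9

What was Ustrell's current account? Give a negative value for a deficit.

-7293.3

Goods: -4737.6 - 1410.0 = -6147.6
Services: 464.5 - 1444.6 + 316.9 = -663.2
Primary income: -751.1 - 387.7 + 338.9 + 231.7 = -568.2
Secondary income: 85.7
Current account = (-6147.6) + (-663.2) + (-568.2) + 85.7 = -7293.3
(Excluded from the current account — financial account: sale of domestic government bonds to non-residents 948.2, purchases of foreign government bonds by domestic residents 1574.2, foreign purchases of equities on the domestic stock exchange 353.5.)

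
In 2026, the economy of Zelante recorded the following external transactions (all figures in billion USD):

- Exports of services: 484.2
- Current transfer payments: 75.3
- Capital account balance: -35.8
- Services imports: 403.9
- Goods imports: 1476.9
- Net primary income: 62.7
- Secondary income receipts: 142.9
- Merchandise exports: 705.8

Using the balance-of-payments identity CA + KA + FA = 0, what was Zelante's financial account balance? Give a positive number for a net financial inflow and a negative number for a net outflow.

Goods balance = 705.8 - 1476.9 = -771.1
Services balance = 484.2 - 403.9 = 80.3
Trade balance (goods + services) = -771.1 + 80.3 = -690.8
Net primary income = 62.7
Net secondary income = 142.9 - 75.3 = 67.6
Current account = -690.8 + 62.7 + 67.6 = -560.5
Financial account = -(-560.5 + (-35.8)) = 596.3

596.3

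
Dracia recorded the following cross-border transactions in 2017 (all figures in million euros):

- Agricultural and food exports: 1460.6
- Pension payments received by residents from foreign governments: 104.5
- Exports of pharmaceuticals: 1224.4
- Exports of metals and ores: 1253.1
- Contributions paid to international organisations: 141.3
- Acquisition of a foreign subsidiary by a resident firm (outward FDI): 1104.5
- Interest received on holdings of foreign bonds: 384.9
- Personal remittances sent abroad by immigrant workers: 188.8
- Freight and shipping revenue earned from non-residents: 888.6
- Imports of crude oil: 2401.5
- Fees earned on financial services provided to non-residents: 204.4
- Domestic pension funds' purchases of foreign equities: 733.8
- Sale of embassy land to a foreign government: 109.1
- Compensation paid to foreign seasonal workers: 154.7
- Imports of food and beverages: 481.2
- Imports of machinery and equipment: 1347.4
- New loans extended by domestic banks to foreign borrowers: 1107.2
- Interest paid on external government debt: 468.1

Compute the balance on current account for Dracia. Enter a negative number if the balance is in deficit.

337.5

Goods: -481.2 + 1460.6 - 1347.4 - 2401.5 + 1224.4 + 1253.1 = -292.0
Services: 204.4 + 888.6 = 1093.0
Primary income: -154.7 - 468.1 + 384.9 = -237.9
Secondary income: -141.3 + 104.5 - 188.8 = -225.6
Current account = (-292.0) + 1093.0 + (-237.9) + (-225.6) = 337.5
(Excluded from the current account — financial account: acquisition of a foreign subsidiary by a resident firm (outward FDI) 1104.5, domestic pension funds' purchases of foreign equities 733.8, new loans extended by domestic banks to foreign borrowers 1107.2; capital account: sale of embassy land to a foreign government 109.1.)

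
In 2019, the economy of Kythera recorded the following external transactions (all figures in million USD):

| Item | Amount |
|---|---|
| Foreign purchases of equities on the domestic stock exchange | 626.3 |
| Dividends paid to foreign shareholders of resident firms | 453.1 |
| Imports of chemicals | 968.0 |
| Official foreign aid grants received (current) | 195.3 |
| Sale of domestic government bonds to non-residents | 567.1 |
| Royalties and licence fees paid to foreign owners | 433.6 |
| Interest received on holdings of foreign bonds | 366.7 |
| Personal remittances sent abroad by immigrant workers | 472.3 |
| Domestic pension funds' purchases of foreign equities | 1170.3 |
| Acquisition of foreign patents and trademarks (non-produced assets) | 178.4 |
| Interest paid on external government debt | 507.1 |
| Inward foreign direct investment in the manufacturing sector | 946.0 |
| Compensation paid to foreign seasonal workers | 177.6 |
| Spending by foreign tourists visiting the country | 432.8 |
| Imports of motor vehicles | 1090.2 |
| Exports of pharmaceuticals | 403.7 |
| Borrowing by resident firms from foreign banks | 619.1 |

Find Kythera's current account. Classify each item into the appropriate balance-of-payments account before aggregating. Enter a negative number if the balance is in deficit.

Goods: 403.7 - 968.0 - 1090.2 = -1654.5
Services: -433.6 + 432.8 = -0.8
Primary income: -507.1 + 366.7 - 177.6 - 453.1 = -771.1
Secondary income: 195.3 - 472.3 = -277.0
Current account = (-1654.5) + (-0.8) + (-771.1) + (-277.0) = -2703.4
(Excluded from the current account — financial account: foreign purchases of equities on the domestic stock exchange 626.3, sale of domestic government bonds to non-residents 567.1, domestic pension funds' purchases of foreign equities 1170.3, inward foreign direct investment in the manufacturing sector 946.0, borrowing by resident firms from foreign banks 619.1; capital account: acquisition of foreign patents and trademarks (non-produced assets) 178.4.)

-2703.4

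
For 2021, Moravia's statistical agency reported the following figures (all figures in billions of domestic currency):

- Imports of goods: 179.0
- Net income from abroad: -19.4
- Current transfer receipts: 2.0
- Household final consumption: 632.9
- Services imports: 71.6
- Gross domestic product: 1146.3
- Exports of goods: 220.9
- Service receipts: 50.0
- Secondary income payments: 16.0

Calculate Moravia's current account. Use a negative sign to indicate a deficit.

Goods balance = 220.9 - 179.0 = 41.9
Services balance = 50.0 - 71.6 = -21.6
Trade balance (goods + services) = 41.9 + (-21.6) = 20.3
Net primary income = -19.4
Net secondary income = 2.0 - 16.0 = -14.0
Current account = 20.3 + (-19.4) + (-14.0) = -13.1

-13.1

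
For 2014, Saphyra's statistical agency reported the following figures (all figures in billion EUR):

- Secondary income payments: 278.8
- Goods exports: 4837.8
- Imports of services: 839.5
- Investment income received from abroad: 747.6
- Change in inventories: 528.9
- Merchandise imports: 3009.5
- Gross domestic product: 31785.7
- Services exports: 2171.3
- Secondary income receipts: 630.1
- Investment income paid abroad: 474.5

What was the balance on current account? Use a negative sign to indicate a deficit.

Goods balance = 4837.8 - 3009.5 = 1828.3
Services balance = 2171.3 - 839.5 = 1331.8
Trade balance (goods + services) = 1828.3 + 1331.8 = 3160.1
Net primary income = 747.6 - 474.5 = 273.1
Net secondary income = 630.1 - 278.8 = 351.3
Current account = 3160.1 + 273.1 + 351.3 = 3784.5

3784.5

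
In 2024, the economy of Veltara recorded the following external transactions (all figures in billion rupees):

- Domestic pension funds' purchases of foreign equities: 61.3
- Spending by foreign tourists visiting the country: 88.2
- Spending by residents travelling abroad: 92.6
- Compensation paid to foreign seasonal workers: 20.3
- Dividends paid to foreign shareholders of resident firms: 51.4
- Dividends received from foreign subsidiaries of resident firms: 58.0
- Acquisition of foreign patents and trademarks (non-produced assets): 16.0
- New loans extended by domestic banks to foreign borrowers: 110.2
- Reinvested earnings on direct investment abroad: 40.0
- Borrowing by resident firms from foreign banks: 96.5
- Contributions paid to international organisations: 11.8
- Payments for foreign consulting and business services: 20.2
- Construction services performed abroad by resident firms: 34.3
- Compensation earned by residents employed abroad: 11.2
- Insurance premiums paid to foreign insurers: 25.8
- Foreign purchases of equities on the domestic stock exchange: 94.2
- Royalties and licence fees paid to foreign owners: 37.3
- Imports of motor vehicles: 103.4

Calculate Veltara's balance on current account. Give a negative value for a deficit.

-131.1

Goods: -103.4
Services: -92.6 - 37.3 + 88.2 - 25.8 - 20.2 + 34.3 = -53.4
Primary income: -51.4 + 40.0 + 58.0 + 11.2 - 20.3 = 37.5
Secondary income: -11.8
Current account = (-103.4) + (-53.4) + 37.5 + (-11.8) = -131.1
(Excluded from the current account — financial account: domestic pension funds' purchases of foreign equities 61.3, new loans extended by domestic banks to foreign borrowers 110.2, borrowing by resident firms from foreign banks 96.5, foreign purchases of equities on the domestic stock exchange 94.2; capital account: acquisition of foreign patents and trademarks (non-produced assets) 16.0.)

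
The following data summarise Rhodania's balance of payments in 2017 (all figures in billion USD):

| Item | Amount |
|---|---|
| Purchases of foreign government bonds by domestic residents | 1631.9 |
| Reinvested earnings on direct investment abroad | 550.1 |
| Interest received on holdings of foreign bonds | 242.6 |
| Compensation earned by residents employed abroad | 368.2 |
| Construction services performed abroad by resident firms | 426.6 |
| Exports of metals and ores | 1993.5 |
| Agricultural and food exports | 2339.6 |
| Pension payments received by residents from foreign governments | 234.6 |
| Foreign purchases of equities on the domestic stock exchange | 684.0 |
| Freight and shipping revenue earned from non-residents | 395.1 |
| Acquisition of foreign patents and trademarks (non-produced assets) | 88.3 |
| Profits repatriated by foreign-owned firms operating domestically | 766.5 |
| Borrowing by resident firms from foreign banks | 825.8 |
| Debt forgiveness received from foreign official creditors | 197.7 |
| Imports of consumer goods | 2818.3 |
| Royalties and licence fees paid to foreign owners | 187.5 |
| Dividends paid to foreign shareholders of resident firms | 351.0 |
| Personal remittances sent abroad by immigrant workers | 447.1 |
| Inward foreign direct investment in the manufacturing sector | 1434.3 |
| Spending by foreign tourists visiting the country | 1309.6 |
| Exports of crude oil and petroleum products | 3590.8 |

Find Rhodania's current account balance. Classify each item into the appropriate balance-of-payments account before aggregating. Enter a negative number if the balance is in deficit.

Goods: 2339.6 - 2818.3 + 1993.5 + 3590.8 = 5105.6
Services: 426.6 + 395.1 - 187.5 + 1309.6 = 1943.8
Primary income: -766.5 + 242.6 - 351.0 + 368.2 + 550.1 = 43.4
Secondary income: 234.6 - 447.1 = -212.5
Current account = 5105.6 + 1943.8 + 43.4 + (-212.5) = 6880.3
(Excluded from the current account — financial account: purchases of foreign government bonds by domestic residents 1631.9, foreign purchases of equities on the domestic stock exchange 684.0, borrowing by resident firms from foreign banks 825.8, inward foreign direct investment in the manufacturing sector 1434.3; capital account: acquisition of foreign patents and trademarks (non-produced assets) 88.3, debt forgiveness received from foreign official creditors 197.7.)

6880.3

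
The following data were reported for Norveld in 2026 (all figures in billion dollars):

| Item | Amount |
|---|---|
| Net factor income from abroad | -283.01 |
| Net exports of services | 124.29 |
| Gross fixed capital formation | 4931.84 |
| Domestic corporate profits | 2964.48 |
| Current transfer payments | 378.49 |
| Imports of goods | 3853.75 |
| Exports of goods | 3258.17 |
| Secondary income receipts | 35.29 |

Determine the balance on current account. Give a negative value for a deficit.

Goods balance = 3258.17 - 3853.75 = -595.58
Services balance = 124.29
Trade balance (goods + services) = -595.58 + 124.29 = -471.29
Net primary income = -283.01
Net secondary income = 35.29 - 378.49 = -343.20
Current account = -471.29 + (-283.01) + (-343.20) = -1097.50

-1097.50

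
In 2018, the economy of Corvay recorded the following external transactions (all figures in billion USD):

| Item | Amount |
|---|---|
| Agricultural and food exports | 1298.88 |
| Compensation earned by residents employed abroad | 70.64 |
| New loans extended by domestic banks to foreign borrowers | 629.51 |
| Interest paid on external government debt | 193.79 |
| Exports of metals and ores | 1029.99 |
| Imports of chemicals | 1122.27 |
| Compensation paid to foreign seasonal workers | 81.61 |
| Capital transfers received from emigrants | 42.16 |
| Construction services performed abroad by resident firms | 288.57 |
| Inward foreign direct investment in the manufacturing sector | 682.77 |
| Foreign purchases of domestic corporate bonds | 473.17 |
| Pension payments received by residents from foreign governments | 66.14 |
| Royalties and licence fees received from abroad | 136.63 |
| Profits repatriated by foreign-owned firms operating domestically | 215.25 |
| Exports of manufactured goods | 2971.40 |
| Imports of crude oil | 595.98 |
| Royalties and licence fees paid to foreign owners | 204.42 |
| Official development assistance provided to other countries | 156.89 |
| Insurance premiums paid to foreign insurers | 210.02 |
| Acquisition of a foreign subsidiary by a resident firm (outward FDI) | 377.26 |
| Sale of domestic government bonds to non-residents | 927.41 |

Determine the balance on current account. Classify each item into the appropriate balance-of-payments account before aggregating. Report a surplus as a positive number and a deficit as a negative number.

Goods: -595.98 + 2971.40 + 1298.88 + 1029.99 - 1122.27 = 3582.02
Services: 288.57 - 210.02 - 204.42 + 136.63 = 10.76
Primary income: -193.79 - 81.61 + 70.64 - 215.25 = -420.01
Secondary income: 66.14 - 156.89 = -90.75
Current account = 3582.02 + 10.76 + (-420.01) + (-90.75) = 3082.02
(Excluded from the current account — financial account: new loans extended by domestic banks to foreign borrowers 629.51, inward foreign direct investment in the manufacturing sector 682.77, foreign purchases of domestic corporate bonds 473.17, acquisition of a foreign subsidiary by a resident firm (outward FDI) 377.26, sale of domestic government bonds to non-residents 927.41; capital account: capital transfers received from emigrants 42.16.)

3082.02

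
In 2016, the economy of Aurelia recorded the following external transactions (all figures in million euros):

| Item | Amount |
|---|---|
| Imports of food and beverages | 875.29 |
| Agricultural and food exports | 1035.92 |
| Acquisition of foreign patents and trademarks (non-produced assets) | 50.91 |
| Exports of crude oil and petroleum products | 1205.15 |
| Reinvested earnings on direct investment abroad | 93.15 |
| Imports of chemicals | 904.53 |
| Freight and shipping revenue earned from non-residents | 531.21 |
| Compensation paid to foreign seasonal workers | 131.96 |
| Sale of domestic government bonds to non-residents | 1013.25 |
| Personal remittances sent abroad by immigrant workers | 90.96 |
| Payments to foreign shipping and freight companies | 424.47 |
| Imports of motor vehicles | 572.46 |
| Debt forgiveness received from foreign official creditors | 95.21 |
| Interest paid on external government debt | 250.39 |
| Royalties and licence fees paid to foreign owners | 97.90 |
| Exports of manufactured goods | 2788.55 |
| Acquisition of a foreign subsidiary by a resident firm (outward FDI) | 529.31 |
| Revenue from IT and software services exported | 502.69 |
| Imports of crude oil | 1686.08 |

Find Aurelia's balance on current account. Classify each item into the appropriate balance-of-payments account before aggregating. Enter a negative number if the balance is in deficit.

Goods: -572.46 - 875.29 + 2788.55 + 1205.15 + 1035.92 - 1686.08 - 904.53 = 991.26
Services: 531.21 + 502.69 - 424.47 - 97.90 = 511.53
Primary income: 93.15 - 250.39 - 131.96 = -289.20
Secondary income: -90.96
Current account = 991.26 + 511.53 + (-289.20) + (-90.96) = 1122.63
(Excluded from the current account — capital account: acquisition of foreign patents and trademarks (non-produced assets) 50.91, debt forgiveness received from foreign official creditors 95.21; financial account: sale of domestic government bonds to non-residents 1013.25, acquisition of a foreign subsidiary by a resident firm (outward FDI) 529.31.)

1122.63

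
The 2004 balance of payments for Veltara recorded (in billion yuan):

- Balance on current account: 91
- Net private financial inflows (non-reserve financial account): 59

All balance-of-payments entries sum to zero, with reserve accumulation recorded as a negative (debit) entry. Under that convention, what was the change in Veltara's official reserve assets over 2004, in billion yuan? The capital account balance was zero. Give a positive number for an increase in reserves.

150

Official reserve transactions balance = -(91 + 59) = -150
An accumulation of reserves is recorded as a debit (negative entry), so the change in the stock of reserves is the negative of that balance.
Change in official reserves = -(-150) = 150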